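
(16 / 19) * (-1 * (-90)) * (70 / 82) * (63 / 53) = 3175200/41287 = 76.91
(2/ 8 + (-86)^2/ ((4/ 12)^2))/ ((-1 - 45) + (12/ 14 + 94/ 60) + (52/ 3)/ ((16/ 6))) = -27956985/15572 = -1795.34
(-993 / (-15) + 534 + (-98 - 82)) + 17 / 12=25297/60 = 421.62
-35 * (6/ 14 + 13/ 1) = -470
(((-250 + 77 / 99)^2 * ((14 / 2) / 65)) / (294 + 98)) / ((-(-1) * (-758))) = -5031049/223488720 = -0.02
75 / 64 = 1.17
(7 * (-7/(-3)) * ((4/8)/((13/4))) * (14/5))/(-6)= -686/585 = -1.17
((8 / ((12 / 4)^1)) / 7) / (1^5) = 8/21 = 0.38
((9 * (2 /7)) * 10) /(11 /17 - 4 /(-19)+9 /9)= 969/70 = 13.84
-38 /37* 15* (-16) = 246.49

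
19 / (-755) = -19/755 = -0.03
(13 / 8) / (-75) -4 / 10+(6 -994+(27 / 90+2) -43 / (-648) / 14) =-986.12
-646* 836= -540056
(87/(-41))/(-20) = 87/820 = 0.11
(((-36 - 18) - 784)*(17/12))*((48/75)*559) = -31854056/75 = -424720.75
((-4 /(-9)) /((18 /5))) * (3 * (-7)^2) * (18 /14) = 70/3 = 23.33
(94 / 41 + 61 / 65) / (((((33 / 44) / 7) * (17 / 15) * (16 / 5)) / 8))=602770/9061 = 66.52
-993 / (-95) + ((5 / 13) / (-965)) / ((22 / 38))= 27404002/2621905 = 10.45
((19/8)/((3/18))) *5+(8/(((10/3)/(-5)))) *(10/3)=125/4 = 31.25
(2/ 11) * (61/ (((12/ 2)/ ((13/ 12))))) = 793/396 = 2.00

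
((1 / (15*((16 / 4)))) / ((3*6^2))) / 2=1/12960 = 0.00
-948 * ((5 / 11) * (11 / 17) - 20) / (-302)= -158790/2567 = -61.86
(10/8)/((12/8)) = 5/6 = 0.83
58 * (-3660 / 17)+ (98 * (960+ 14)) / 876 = -46083649/3723 = -12378.10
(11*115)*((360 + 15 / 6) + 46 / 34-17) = 438768.97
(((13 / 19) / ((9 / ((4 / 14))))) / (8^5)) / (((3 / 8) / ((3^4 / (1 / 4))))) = 39/68096 = 0.00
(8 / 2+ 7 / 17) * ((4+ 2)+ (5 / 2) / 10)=1875/68 = 27.57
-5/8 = -0.62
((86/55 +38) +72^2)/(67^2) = 64/55 = 1.16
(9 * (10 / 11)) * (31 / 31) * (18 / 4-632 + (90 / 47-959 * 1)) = -609345/47 = -12964.79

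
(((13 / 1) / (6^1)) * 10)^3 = 274625/27 = 10171.30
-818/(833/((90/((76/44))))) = -809820/15827 = -51.17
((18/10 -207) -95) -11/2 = -3057/10 = -305.70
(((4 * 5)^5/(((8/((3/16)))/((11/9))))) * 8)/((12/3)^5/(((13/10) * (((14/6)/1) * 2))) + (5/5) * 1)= 200200000/46353 = 4319.03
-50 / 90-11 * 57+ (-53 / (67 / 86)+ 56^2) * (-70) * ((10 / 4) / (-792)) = 1335671/26532 = 50.34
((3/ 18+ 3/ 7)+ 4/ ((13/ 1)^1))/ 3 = 493/1638 = 0.30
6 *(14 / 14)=6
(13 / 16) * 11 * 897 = 128271/16 = 8016.94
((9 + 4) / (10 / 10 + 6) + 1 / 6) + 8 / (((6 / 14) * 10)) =817/210 = 3.89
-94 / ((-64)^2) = -47/2048 = -0.02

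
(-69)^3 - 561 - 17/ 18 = -329070.94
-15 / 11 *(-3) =45/11 = 4.09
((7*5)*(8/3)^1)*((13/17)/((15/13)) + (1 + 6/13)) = 394352/1989 = 198.27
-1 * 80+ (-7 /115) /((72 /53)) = -80.04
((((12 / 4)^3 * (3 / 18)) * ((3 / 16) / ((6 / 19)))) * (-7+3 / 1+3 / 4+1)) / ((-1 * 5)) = 1539/1280 = 1.20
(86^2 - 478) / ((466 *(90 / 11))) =12683/6990 = 1.81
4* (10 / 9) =4.44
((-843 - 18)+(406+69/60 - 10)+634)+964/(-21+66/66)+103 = 4499/20 = 224.95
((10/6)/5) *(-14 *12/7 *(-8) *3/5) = 38.40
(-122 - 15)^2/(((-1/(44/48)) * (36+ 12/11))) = -2271049/4896 = -463.86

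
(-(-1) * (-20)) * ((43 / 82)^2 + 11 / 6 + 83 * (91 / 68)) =-194063860/85731 = -2263.64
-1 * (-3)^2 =-9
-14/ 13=-1.08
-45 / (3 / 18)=-270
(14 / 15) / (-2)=-0.47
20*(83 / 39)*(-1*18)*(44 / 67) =-438240/871 = -503.15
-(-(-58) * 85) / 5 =-986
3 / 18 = 1/6 = 0.17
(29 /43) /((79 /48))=0.41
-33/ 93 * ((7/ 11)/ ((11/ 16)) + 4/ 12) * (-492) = 74948/341 = 219.79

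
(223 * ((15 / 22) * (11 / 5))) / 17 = 669/34 = 19.68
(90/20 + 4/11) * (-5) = -535/22 = -24.32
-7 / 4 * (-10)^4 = -17500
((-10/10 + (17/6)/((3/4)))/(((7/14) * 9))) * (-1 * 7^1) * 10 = -3500/81 = -43.21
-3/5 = -0.60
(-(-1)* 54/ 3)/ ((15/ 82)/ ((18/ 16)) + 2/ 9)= 3321/71 = 46.77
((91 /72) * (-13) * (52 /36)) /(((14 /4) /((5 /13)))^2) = -325/1134 = -0.29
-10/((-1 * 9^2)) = 10/81 = 0.12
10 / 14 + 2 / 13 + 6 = 625/91 = 6.87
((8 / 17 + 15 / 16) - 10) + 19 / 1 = 2831/272 = 10.41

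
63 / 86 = 0.73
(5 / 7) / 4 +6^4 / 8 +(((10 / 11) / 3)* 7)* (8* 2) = 196.12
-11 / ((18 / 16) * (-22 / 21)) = 9.33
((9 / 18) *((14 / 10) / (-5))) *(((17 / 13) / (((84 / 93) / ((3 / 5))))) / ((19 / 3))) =-4743/247000 = -0.02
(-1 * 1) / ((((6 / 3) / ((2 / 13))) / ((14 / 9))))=-14/117 = -0.12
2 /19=0.11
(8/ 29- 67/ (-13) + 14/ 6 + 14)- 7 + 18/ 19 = 337601/21489 = 15.71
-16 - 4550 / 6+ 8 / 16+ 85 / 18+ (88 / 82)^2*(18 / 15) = -58074866/75645 = -767.73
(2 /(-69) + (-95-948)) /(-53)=71969/3657 = 19.68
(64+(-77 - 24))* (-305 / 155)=2257/31 = 72.81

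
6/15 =2/5 = 0.40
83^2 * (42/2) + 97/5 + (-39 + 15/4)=2893063/20 = 144653.15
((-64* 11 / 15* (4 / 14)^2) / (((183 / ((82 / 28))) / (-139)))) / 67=0.13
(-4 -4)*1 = -8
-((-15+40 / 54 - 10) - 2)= 709/27 = 26.26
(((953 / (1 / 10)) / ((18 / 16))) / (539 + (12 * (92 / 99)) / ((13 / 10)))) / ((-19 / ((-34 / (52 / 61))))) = 7128440/219507 = 32.47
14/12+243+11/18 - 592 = -3125/9 = -347.22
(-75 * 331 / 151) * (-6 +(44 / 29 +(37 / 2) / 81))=165392425/236466 = 699.43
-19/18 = -1.06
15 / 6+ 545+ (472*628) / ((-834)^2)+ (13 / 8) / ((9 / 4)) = 31801306/57963 = 548.65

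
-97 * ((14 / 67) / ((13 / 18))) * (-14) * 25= 8555400/871 = 9822.50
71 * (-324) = -23004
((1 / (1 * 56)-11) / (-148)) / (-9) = -205/24864 = -0.01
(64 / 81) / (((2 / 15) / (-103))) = -16480/27 = -610.37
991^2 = 982081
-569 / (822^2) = -569/675684 = 0.00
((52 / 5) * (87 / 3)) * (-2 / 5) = -3016/25 = -120.64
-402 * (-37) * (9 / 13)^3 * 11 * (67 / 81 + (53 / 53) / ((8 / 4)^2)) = 58478.79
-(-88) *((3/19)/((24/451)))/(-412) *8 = -9922/1957 = -5.07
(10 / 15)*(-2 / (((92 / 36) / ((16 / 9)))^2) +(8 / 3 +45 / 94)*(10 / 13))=2815238/2908971 = 0.97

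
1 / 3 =0.33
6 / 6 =1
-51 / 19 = -2.68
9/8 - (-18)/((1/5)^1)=729/8 = 91.12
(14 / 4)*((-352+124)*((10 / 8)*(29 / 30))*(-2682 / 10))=5172237/20 = 258611.85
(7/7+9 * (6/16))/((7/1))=5/8 = 0.62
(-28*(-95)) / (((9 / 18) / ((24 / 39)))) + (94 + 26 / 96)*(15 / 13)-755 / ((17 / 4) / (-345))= 228676145/3536 = 64670.86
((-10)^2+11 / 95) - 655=-52714/95 = -554.88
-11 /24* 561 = -2057/8 = -257.12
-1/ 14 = -0.07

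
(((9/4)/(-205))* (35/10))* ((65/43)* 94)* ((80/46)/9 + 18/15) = -3083717/405490 = -7.60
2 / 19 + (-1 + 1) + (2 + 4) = 116/19 = 6.11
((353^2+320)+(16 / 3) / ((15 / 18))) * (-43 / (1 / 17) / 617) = -456638887/3085 = -148019.09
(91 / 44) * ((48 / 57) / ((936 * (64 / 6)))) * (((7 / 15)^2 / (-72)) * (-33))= 343/19699200 = 0.00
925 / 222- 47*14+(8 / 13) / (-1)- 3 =-51281/78 = -657.45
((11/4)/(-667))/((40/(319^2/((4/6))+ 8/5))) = -16790741/1067200 = -15.73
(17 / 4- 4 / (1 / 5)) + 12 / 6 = -55/4 = -13.75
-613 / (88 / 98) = -30037/44 = -682.66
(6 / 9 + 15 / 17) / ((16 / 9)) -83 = -82.13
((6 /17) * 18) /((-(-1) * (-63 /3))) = -36/119 = -0.30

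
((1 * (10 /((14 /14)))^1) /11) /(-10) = -1/11 = -0.09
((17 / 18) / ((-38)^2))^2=289/675584064 = 0.00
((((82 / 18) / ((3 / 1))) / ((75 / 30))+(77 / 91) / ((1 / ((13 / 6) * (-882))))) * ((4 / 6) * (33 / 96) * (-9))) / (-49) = -2400343/35280 = -68.04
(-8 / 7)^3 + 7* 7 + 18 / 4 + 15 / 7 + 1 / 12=223225/4116 = 54.23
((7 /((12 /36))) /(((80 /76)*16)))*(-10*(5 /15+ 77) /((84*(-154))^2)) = -551/95622912 = 0.00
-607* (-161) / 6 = 97727/6 = 16287.83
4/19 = 0.21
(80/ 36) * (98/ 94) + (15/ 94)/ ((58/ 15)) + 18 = 998929/49068 = 20.36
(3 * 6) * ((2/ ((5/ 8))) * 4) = 1152/5 = 230.40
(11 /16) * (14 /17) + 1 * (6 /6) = 1.57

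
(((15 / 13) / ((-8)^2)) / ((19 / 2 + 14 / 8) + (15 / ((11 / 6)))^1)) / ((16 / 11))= 121/189696 = 0.00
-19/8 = -2.38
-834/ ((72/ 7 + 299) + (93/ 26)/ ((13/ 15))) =-1973244/741535 = -2.66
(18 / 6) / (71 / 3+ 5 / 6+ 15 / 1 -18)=6/43 = 0.14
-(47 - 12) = -35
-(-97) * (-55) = -5335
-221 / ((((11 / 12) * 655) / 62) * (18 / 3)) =-27404/7205 = -3.80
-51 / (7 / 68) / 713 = -3468/4991 = -0.69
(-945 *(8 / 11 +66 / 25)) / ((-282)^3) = 3241/22841060 = 0.00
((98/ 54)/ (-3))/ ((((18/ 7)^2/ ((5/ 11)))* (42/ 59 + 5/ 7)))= -4958065/170034876 = -0.03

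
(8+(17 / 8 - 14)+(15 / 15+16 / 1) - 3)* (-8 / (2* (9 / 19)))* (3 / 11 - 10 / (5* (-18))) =-361/11 = -32.82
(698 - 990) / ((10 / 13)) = -379.60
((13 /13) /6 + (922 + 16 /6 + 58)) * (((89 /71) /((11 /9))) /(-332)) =-1574499/518584 = -3.04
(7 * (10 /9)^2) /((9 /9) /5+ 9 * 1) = 1750/1863 = 0.94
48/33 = 1.45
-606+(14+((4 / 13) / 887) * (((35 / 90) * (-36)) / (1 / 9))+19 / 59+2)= -401204757/680329 = -589.72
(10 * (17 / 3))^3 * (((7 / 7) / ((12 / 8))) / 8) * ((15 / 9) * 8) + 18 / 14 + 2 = 202184.36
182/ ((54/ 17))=1547/27 = 57.30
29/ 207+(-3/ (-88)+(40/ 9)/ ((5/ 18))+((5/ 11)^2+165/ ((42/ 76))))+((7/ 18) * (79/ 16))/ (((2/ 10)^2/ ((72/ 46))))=68393756/175329 = 390.09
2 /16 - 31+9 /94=-11573/376 = -30.78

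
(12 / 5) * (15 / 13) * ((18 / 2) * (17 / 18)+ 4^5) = 37170/13 = 2859.23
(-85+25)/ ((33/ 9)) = -180/11 = -16.36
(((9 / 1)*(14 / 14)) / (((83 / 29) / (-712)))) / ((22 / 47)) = -4367052/913 = -4783.19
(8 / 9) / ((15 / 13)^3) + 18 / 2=290951/30375 = 9.58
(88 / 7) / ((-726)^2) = 2/83853 = 0.00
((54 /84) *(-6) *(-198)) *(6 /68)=8019/119 = 67.39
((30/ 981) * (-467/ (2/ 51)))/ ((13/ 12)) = -476340/1417 = -336.16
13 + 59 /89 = 1216/89 = 13.66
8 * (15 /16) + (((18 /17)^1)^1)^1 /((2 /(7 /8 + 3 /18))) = 1095/136 = 8.05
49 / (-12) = -49/12 = -4.08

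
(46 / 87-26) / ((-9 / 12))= 8864/261 = 33.96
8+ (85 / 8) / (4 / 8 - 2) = 11/12 = 0.92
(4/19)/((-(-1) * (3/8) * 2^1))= 16/57 = 0.28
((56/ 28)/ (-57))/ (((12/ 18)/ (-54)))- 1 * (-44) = 890/19 = 46.84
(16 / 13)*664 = 10624/13 = 817.23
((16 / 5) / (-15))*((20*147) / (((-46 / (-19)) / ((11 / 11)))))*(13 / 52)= -7448/115 = -64.77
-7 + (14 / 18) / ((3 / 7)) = -140/27 = -5.19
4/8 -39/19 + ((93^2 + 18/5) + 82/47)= 77269433/8930 = 8652.79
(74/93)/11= 74/1023 = 0.07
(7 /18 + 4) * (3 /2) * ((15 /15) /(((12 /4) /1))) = 79/36 = 2.19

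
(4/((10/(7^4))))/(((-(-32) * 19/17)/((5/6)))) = 40817/1824 = 22.38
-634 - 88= -722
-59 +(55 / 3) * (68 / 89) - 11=-14950/267 = -55.99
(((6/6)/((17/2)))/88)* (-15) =-15/748 = -0.02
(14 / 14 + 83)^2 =7056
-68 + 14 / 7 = -66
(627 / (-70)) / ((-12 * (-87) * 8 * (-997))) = 209/194295360 = 0.00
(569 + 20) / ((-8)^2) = 589/64 = 9.20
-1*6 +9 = 3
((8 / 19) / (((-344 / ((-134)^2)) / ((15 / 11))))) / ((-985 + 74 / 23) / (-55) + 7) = -1.21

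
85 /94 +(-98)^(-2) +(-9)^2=36970645/451388 = 81.90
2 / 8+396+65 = 461.25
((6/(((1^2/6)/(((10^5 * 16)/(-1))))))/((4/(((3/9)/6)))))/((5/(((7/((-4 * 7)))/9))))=40000/9 = 4444.44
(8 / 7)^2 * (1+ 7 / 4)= 176/49 = 3.59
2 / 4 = 1/2 = 0.50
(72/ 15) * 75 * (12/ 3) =1440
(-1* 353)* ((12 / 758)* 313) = -1749.17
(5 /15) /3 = 0.11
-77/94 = -0.82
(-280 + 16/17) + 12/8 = -277.56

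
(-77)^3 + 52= -456481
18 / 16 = 9/8 = 1.12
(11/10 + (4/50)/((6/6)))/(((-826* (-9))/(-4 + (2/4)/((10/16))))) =-4/7875 = 0.00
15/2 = 7.50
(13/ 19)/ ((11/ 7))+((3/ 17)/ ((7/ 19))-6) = -126484/24871 = -5.09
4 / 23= 0.17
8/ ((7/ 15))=120/7 = 17.14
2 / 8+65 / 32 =73/32 = 2.28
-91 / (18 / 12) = -182/3 = -60.67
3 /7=0.43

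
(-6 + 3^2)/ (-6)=-1/2 = -0.50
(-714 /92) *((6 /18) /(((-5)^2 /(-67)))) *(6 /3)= 13.87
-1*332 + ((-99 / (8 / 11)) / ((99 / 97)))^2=1117241/64 = 17456.89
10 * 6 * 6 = 360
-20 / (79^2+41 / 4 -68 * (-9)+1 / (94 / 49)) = -3760/1290389 = 0.00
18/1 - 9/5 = 16.20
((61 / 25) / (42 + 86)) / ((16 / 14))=427/25600 = 0.02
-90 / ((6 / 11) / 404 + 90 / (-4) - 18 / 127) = 423291/106483 = 3.98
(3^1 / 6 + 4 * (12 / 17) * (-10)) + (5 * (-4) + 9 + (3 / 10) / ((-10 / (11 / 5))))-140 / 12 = -1286933/25500 = -50.47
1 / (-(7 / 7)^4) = -1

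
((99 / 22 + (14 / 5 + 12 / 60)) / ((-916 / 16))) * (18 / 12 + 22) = -705/229 = -3.08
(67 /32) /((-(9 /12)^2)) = -67/18 = -3.72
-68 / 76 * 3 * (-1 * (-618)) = -31518/19 = -1658.84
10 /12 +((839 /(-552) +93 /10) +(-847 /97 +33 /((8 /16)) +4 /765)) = 899598223/13653720 = 65.89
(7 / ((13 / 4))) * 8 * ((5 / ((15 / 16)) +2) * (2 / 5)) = 9856/195 = 50.54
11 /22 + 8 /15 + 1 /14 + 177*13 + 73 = 2375.10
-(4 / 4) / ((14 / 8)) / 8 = -1/14 = -0.07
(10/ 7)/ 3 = 0.48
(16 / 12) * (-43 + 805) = 1016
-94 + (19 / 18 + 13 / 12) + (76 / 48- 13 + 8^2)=-707/18 = -39.28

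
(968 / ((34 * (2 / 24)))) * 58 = 336864/17 = 19815.53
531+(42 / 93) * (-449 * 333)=-2076777/31 = -66992.81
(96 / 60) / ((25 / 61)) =488/125 = 3.90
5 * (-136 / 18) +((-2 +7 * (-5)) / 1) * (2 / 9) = -46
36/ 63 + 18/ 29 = 242/203 = 1.19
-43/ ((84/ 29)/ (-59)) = 73573/84 = 875.87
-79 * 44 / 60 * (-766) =665654/15 = 44376.93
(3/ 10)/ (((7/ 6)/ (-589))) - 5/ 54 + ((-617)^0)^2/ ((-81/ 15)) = -95593/630 = -151.73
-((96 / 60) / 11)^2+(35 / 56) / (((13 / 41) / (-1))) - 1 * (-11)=2833819/314600 = 9.01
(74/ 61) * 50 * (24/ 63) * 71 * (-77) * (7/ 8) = -20227900/183 = -110534.97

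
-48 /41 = -1.17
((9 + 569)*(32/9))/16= 1156/9 = 128.44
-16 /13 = -1.23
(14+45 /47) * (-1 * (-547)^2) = -210343927/47 = -4475402.70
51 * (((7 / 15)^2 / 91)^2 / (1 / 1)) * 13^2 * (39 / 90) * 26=140777/253125 = 0.56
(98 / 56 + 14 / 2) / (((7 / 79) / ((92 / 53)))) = 9085/53 = 171.42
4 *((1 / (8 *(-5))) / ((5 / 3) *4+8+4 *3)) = -3/800 = 0.00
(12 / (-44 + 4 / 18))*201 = -10854/197 = -55.10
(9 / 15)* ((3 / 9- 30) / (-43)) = 89/215 = 0.41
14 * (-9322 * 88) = -11484704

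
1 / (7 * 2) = 1/14 = 0.07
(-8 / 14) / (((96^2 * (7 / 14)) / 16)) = -1/504 = 0.00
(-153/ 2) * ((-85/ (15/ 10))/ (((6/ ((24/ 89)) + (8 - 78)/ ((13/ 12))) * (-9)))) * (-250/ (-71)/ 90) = 1878500/4223151 = 0.44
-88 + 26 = -62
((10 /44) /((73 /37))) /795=37/255354 = 0.00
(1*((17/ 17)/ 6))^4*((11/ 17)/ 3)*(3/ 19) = 11/418608 = 0.00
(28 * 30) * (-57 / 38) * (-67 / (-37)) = -84420/37 = -2281.62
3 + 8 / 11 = 41/11 = 3.73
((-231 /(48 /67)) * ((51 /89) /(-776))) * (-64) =-263109/17266 = -15.24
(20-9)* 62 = 682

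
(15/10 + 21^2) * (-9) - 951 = -9867/2 = -4933.50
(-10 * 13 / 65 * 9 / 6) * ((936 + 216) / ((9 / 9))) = -3456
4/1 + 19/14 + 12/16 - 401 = -11057/28 = -394.89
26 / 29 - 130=-3744/29 = -129.10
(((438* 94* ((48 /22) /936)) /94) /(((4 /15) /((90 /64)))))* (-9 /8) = -443475/73216 = -6.06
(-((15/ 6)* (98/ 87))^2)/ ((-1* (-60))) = -12005/90828 = -0.13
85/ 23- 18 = -329/23 = -14.30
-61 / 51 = -1.20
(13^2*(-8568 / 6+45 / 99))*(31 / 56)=-82268017/616 = -133551.98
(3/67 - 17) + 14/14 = -1069/67 = -15.96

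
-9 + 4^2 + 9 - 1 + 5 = 20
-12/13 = -0.92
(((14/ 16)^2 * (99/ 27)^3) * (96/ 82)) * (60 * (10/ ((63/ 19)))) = 8851150/1107 = 7995.62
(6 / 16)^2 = 9/64 = 0.14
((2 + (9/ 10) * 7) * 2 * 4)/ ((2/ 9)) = 298.80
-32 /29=-1.10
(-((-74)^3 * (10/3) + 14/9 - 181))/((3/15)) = 60791675/9 = 6754630.56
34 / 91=0.37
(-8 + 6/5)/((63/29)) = -986/315 = -3.13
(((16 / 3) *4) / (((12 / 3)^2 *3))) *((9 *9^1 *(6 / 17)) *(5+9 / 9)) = 76.24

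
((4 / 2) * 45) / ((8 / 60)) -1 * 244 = 431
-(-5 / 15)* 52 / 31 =52/93 = 0.56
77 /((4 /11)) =847/4 = 211.75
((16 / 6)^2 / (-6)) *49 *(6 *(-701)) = 2198336/9 = 244259.56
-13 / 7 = -1.86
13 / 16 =0.81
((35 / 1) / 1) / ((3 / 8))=280/3 = 93.33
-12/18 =-2/3 = -0.67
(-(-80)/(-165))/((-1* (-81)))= -16/2673 = -0.01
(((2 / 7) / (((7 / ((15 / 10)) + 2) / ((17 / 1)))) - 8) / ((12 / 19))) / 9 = -9671/7560 = -1.28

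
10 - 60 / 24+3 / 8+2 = 79/8 = 9.88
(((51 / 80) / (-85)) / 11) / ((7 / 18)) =-27/15400 = 0.00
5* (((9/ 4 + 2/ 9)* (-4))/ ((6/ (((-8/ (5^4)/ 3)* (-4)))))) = -1424/10125 = -0.14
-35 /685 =-7/137 = -0.05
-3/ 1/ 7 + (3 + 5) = 53/7 = 7.57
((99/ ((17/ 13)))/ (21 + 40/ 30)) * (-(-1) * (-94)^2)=34115796/1139 = 29952.41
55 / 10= 11/2 = 5.50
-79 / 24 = -3.29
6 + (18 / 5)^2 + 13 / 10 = 20.26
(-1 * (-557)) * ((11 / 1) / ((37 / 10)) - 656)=-13458234/37 = -363736.05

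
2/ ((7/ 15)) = 30/7 = 4.29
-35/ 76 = -0.46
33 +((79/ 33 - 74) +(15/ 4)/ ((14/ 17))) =-62929/1848 = -34.05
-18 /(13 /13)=-18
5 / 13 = 0.38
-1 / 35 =-0.03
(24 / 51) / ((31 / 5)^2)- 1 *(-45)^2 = -33082225/16337 = -2024.99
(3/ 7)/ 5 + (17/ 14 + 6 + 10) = 173/10 = 17.30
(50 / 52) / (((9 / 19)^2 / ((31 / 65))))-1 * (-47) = 1342721/27378 = 49.04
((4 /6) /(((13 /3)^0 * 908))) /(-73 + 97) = 1/32688 = 0.00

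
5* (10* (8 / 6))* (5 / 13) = 1000/39 = 25.64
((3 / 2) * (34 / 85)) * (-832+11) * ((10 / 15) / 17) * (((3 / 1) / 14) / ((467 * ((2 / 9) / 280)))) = -88668/7939 = -11.17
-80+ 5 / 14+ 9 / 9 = -1101/14 = -78.64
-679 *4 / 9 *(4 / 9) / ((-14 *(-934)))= -388/37827 = -0.01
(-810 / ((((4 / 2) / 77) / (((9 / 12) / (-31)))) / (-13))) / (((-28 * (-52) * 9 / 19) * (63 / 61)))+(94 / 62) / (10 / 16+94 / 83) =-209190061/16207296 = -12.91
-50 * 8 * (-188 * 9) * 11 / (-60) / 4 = -31020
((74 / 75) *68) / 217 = 5032/16275 = 0.31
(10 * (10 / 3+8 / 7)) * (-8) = -7520/21 = -358.10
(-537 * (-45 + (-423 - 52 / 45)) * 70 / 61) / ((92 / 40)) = 125698.91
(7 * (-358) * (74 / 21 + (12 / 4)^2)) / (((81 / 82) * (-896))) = 1930157/54432 = 35.46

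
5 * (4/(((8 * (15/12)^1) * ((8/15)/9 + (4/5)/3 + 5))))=270/719 = 0.38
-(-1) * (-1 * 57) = -57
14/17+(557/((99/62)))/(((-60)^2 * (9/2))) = 11520139/13632300 = 0.85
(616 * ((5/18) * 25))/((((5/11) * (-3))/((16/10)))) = -5019.26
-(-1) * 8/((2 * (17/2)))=8/17 = 0.47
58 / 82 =29/41 = 0.71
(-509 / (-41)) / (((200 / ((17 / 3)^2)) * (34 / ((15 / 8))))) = 8653/78720 = 0.11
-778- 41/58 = -45165/58 = -778.71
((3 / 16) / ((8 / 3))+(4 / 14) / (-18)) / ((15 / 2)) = 439/60480 = 0.01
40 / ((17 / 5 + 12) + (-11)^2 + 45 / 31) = 6200/21367 = 0.29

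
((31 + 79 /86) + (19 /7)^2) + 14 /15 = 2542261/63210 = 40.22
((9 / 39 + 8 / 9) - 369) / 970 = -21521/56745 = -0.38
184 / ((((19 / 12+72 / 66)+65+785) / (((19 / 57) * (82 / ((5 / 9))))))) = 5974848/562765 = 10.62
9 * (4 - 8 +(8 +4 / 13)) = 504/13 = 38.77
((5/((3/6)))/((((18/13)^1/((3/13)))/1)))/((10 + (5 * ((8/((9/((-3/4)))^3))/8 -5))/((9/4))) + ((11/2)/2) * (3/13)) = -84240/24149 = -3.49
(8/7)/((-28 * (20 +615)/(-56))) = 16/4445 = 0.00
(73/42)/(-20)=-73/840 = -0.09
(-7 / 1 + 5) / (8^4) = -1/2048 = 0.00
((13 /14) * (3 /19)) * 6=117/133 = 0.88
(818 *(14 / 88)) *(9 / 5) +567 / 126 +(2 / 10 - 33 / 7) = 90179/385 = 234.23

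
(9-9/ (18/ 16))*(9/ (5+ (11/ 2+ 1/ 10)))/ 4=45/212 = 0.21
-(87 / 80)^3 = -658503/512000 = -1.29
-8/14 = -4/7 = -0.57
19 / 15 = 1.27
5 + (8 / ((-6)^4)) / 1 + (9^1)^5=9566749/162 = 59054.01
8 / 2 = 4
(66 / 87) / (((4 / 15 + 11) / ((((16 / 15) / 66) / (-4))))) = -4/14703 = 0.00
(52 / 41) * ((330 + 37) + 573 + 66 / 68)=831818/697 = 1193.43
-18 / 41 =-0.44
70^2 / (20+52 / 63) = 77175/328 = 235.29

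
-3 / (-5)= 3/5 = 0.60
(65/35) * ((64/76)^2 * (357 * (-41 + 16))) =-4243200/361 = -11754.02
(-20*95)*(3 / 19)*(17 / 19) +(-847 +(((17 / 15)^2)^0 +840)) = -5214/19 = -274.42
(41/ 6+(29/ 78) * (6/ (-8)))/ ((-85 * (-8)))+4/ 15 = 58621/212160 = 0.28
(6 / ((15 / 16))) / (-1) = -32/5 = -6.40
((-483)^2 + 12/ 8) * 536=125043708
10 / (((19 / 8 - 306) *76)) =-20/46151 = 0.00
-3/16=-0.19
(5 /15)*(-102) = -34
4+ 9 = 13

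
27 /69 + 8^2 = 1481/23 = 64.39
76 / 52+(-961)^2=12005792/13 = 923522.46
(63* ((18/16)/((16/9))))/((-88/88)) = -5103/128 = -39.87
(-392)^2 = 153664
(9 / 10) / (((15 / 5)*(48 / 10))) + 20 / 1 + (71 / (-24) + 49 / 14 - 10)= 509/48 = 10.60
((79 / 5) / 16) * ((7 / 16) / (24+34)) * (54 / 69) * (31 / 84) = 7347/3415040 = 0.00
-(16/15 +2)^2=-2116/225 = -9.40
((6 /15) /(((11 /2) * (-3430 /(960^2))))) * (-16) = 1179648/3773 = 312.66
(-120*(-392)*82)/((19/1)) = 3857280/19 = 203014.74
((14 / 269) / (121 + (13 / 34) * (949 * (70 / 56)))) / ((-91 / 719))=-195568/273259077 = 0.00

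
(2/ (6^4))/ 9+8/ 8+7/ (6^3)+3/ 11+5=202249/32076 = 6.31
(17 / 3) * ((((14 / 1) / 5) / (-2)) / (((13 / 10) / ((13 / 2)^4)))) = -261443/24 = -10893.46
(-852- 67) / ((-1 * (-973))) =-919/973 = -0.94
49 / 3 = 16.33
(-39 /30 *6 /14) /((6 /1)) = -13/140 = -0.09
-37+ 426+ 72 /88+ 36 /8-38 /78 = 337907/858 = 393.83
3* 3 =9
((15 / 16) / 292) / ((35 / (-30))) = -45/16352 = 0.00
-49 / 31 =-1.58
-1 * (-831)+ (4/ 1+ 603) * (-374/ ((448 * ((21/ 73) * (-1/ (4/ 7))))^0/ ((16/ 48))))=-224525/3 = -74841.67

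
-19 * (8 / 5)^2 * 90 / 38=-576/5 = -115.20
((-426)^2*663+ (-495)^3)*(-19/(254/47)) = 865126791/254 = 3406010.99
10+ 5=15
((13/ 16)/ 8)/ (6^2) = 13/4608 = 0.00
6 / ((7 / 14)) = 12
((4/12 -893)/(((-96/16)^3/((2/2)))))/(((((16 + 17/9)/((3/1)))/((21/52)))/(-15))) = -1545/368 = -4.20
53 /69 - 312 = -21475/69 = -311.23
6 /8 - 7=-25/4 = -6.25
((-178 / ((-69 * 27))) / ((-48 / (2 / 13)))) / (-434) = 89/126132552 = 0.00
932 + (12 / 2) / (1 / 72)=1364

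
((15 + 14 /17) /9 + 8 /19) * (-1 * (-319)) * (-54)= -12125190/323 = -37539.29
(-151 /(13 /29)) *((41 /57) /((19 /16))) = -204.04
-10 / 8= -5/4 = -1.25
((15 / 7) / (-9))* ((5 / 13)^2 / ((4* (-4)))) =125/56784 = 0.00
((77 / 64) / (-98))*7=-11/128 = -0.09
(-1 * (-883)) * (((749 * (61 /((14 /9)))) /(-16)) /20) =-51870069/640 = -81046.98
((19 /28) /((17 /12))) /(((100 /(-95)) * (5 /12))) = -1.09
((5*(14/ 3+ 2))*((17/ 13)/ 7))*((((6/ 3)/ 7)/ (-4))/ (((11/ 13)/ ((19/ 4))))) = -8075/3234 = -2.50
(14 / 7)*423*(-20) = -16920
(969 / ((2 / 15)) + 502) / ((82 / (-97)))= -36763/4 = -9190.75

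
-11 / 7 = -1.57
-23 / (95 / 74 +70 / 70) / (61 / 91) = -11914/793 = -15.02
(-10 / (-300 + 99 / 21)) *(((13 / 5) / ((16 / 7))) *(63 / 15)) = 0.16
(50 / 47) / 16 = 25/376 = 0.07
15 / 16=0.94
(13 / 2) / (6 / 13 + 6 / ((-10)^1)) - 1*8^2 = -110.94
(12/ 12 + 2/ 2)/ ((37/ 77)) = 4.16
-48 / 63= -16/21 = -0.76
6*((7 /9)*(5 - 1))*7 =392/3 = 130.67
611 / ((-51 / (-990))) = 201630/17 = 11860.59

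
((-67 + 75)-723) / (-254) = 715/254 = 2.81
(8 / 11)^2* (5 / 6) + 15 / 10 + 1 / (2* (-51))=3972/2057 = 1.93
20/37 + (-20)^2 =14820/37 = 400.54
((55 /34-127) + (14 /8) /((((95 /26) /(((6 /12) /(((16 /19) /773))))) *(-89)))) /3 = -61900951/1452480 = -42.62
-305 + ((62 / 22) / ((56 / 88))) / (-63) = -134536/441 = -305.07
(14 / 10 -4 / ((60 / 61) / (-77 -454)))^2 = 116726416/25 = 4669056.64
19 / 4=4.75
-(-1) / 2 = 1/2 = 0.50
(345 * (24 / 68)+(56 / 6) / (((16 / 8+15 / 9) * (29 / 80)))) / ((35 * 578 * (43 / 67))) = 4679347/471741347 = 0.01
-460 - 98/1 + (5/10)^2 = -2231/4 = -557.75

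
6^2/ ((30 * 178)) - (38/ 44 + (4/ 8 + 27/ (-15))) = 2169/4895 = 0.44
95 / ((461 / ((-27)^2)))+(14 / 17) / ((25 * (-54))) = 794697898/5289975 = 150.23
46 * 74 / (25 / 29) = 98716/25 = 3948.64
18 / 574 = 9/287 = 0.03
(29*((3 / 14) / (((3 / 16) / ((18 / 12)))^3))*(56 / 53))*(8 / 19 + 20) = 69132288/1007 = 68651.73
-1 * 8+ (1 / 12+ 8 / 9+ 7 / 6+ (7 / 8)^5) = -1577249/294912 = -5.35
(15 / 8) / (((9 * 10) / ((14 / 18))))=7/432 = 0.02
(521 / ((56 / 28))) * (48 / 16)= 1563/2 = 781.50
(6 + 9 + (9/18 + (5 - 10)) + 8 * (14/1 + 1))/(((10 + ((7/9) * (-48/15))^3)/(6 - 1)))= -118918125/987356 = -120.44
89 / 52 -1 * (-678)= 35345/52 = 679.71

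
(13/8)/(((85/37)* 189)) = 481/128520 = 0.00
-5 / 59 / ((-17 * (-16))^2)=-5/4365056 = 0.00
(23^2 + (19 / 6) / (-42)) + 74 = 151937/252 = 602.92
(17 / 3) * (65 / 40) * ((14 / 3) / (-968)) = -1547/34848 = -0.04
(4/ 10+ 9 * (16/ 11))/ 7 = 106/55 = 1.93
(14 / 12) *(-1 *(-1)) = 7/6 = 1.17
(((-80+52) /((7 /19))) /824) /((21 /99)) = -627/1442 = -0.43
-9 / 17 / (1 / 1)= -0.53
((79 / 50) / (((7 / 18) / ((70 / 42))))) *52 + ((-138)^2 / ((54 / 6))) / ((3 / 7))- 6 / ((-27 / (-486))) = 544052/105 = 5181.45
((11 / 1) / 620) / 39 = 11/24180 = 0.00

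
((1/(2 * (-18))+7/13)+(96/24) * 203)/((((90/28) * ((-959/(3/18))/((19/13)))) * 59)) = -24491/22504716 = 0.00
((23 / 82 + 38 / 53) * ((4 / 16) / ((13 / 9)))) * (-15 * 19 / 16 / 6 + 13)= 1.73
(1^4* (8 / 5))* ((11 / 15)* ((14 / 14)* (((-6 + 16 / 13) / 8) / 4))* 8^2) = -10912/975 = -11.19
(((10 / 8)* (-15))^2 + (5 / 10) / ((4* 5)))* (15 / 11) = 7671/16 = 479.44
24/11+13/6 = 287/66 = 4.35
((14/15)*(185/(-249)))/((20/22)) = -2849/3735 = -0.76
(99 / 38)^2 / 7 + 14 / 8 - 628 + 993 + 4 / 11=20463221/55594 = 368.08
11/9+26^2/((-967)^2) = 10292063/8415801 = 1.22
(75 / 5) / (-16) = -15/16 = -0.94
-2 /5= -0.40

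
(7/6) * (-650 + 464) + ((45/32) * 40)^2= 47153/16 = 2947.06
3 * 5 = 15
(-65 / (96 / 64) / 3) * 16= -2080/9 = -231.11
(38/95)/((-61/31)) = -62/305 = -0.20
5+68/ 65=393/65 = 6.05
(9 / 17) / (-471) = -3/2669 = 0.00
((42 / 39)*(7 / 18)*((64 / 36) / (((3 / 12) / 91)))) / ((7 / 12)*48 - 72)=-5488/891 = -6.16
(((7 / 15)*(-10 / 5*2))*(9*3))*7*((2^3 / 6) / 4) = -588/5 = -117.60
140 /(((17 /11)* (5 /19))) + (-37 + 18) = 5529/17 = 325.24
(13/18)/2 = 13/36 = 0.36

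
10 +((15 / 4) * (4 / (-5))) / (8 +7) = 49/5 = 9.80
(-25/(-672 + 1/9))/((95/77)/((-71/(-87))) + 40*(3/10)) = 410025/148895281 = 0.00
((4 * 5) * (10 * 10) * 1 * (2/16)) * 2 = 500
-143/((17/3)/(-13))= 5577/17 = 328.06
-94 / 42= -2.24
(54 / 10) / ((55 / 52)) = 5.11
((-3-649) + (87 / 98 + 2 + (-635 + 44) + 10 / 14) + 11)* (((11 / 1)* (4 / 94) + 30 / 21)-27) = 994243197/32242 = 30836.90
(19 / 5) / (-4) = -19/20 = -0.95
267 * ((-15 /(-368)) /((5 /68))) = 13617/92 = 148.01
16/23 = 0.70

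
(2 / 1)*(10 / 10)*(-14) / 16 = -7/4 = -1.75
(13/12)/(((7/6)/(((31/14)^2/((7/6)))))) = 37479/9604 = 3.90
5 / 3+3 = 14/3 = 4.67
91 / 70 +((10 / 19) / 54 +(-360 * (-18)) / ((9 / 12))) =44329919/5130 = 8641.31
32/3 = 10.67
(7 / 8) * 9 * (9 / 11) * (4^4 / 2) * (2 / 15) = 6048/55 = 109.96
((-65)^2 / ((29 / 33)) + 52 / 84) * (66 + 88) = 64422644/87 = 740490.16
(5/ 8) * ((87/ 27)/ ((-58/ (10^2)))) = -125/36 = -3.47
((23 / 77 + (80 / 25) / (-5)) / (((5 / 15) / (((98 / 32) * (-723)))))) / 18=1108359/8800 = 125.95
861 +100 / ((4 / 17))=1286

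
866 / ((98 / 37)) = 16021/49 = 326.96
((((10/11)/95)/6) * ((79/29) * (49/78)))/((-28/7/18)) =-0.01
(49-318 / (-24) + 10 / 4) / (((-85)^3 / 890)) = -23051/245650 = -0.09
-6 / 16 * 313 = -117.38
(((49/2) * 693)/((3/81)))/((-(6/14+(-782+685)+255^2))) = -6417873/908998 = -7.06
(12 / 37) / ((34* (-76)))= -3/23902 = 0.00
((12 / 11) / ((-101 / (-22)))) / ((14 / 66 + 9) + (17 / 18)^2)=85536/3637111 = 0.02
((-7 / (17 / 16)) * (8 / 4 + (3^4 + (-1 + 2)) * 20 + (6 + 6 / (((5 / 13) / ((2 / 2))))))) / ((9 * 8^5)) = -29113/783360 = -0.04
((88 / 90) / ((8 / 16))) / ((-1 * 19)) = -88/855 = -0.10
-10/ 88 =-0.11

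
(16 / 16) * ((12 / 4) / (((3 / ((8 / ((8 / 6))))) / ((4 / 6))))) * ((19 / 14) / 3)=38/21 = 1.81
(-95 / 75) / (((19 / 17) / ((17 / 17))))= -17/15 = -1.13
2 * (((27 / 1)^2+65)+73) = 1734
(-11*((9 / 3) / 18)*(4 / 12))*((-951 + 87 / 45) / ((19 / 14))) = 427.36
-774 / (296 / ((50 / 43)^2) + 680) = -241875/280913 = -0.86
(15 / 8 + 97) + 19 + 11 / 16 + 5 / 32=3799/32 = 118.72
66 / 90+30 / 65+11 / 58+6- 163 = -1760011/11310 = -155.62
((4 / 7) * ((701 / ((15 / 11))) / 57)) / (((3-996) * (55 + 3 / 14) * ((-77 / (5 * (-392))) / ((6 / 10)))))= -314048/218762865 = 0.00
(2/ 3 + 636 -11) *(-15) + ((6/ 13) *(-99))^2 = -1233229/169 = -7297.21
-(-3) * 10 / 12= 5/2 = 2.50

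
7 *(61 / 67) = 427/67 = 6.37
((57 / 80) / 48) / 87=19/111360 = 0.00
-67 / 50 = -1.34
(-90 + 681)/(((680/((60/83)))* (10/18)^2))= 143613/70550 = 2.04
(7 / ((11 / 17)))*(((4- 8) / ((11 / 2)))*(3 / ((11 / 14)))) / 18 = -6664/3993 = -1.67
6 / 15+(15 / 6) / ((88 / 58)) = 901/440 = 2.05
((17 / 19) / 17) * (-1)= -1/19 = -0.05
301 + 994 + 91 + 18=1404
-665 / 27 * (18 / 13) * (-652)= 867160/39 = 22234.87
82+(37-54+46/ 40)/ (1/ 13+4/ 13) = 4079/100 = 40.79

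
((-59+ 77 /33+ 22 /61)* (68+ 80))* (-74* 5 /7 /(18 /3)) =40303360/549 = 73412.31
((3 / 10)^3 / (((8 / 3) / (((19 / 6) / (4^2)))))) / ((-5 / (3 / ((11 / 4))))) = -1539/3520000 = 0.00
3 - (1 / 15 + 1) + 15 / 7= 428/105 = 4.08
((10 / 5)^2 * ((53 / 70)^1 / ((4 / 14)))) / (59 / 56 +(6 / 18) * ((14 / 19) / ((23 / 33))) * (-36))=-1297016/1423405 = -0.91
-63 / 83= -0.76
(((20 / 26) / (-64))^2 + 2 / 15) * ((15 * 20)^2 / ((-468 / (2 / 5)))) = -10.27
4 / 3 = 1.33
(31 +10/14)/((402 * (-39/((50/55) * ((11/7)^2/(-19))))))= 4070/17028921 = 0.00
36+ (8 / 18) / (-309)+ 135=475547/2781 = 171.00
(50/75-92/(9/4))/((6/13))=-2353/27 = -87.15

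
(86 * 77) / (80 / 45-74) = -29799/325 = -91.69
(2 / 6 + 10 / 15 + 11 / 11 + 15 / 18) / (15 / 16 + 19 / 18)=408/287 = 1.42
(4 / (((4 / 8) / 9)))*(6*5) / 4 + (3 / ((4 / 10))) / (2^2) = 4335/8 = 541.88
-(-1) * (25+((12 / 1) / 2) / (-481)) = 12019/481 = 24.99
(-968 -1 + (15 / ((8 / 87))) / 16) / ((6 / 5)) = -204545/256 = -799.00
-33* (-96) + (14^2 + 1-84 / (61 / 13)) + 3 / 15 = 1020926/305 = 3347.30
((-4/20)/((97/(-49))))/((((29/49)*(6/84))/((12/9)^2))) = 537824/126585 = 4.25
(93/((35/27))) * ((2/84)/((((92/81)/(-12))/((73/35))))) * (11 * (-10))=163322973/39445 = 4140.52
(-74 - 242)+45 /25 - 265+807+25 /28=32017/140 = 228.69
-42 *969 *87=-3540726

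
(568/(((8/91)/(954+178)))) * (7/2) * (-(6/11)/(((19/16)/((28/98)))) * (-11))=702129792/19 = 36954199.58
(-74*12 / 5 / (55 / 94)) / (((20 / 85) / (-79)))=28025724/275 = 101911.72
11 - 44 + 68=35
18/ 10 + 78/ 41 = 759/205 = 3.70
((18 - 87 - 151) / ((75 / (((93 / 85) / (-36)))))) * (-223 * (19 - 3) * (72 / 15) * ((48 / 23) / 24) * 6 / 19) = -41.93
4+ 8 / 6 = 16/3 = 5.33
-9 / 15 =-3/5 = -0.60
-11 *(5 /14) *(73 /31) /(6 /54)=-36135/434 = -83.26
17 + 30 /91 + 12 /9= 5095/273 = 18.66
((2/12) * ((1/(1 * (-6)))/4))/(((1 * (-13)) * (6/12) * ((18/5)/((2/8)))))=5/67392 = 0.00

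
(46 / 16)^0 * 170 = 170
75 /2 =37.50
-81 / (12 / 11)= -297/4 = -74.25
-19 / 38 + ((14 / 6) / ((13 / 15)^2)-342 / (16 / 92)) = -331898/169 = -1963.89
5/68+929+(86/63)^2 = 251252441/269892 = 930.94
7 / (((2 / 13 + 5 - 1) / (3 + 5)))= 13.48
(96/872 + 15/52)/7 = 2259/39676 = 0.06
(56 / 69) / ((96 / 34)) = 119/414 = 0.29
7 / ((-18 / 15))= -35/6 = -5.83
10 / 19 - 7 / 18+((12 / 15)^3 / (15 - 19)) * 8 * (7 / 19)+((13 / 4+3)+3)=770369/85500 = 9.01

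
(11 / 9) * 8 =88/9 = 9.78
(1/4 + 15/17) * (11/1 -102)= -7007/68 = -103.04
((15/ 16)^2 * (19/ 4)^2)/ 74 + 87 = 26451273/303104 = 87.27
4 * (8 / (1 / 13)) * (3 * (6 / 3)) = 2496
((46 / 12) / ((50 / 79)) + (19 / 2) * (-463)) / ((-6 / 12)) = 1317733/150 = 8784.89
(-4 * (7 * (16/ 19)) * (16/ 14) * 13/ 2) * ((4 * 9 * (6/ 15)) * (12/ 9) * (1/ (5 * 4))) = -79872/475 = -168.15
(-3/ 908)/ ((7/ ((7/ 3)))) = -1/908 = 0.00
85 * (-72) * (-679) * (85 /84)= 4204950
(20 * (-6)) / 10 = -12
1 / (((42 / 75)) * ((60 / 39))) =65/56 = 1.16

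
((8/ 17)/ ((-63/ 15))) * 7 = -40/51 = -0.78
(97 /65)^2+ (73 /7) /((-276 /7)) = 2288459/1166100 = 1.96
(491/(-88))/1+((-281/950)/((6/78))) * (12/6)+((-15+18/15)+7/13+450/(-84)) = -121298439/3803800 = -31.89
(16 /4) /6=2/3 = 0.67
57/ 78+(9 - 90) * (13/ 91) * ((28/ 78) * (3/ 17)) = -1/442 = 0.00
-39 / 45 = -13/15 = -0.87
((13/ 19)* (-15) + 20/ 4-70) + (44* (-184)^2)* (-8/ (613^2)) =-763778598/7139611 = -106.98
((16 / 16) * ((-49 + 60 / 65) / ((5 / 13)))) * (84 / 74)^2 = -220500/1369 = -161.07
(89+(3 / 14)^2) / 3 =29.68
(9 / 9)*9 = 9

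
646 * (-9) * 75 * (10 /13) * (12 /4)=-13081500/13 = -1006269.23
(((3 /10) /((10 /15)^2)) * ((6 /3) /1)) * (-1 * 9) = -243/20 = -12.15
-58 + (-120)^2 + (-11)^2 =14463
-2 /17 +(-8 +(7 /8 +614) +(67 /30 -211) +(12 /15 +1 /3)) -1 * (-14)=413.12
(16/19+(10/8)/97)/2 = 6303/14744 = 0.43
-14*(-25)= 350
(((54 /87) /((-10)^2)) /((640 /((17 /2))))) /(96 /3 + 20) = 153/96512000 = 0.00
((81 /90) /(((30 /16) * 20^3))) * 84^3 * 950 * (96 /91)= 57915648/1625 = 35640.40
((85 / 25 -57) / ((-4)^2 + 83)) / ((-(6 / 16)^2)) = 3.85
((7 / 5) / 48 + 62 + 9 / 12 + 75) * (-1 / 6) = -33067/1440 = -22.96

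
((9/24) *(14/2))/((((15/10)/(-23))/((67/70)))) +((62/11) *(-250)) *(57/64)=-1293.50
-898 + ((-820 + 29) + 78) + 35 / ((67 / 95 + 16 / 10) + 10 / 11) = -5374774/3359 = -1600.11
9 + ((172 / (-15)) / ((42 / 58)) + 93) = 27142/315 = 86.17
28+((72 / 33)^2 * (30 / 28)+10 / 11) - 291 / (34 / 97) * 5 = -118561941/28798 = -4117.02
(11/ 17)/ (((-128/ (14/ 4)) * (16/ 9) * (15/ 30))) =-0.02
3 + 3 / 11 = 36/11 = 3.27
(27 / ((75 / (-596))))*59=-316476/25 = -12659.04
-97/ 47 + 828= 38819/47 = 825.94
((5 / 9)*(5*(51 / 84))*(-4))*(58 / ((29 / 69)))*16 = -312800/21 = -14895.24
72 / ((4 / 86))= 1548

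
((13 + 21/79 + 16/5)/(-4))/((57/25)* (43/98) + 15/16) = -2124640/1000219 = -2.12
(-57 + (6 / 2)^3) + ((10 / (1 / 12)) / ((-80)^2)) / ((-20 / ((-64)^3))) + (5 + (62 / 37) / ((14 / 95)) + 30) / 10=1427071/6475 = 220.40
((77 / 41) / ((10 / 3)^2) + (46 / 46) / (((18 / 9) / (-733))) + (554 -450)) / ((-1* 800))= 1075557/3280000 = 0.33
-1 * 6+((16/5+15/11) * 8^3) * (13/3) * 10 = 3341114/33 = 101245.88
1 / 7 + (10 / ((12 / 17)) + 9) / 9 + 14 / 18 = 1321/378 = 3.49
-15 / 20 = -3/4 = -0.75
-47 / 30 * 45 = -141/2 = -70.50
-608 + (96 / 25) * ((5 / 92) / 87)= -2027672/3335 = -608.00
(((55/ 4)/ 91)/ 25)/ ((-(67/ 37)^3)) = -557183/547388660 = 0.00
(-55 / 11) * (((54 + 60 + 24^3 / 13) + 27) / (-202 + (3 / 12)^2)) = 417520/14001 = 29.82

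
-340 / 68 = -5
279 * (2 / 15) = 186/5 = 37.20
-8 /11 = -0.73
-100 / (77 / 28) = -400/11 = -36.36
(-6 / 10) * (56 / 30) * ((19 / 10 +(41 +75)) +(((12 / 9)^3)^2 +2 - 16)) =-11177474/91125 = -122.66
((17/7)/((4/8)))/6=17/21 = 0.81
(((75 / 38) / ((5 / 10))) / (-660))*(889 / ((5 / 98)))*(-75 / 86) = 3267075/35948 = 90.88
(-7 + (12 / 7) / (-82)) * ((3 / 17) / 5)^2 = -3627/414715 = -0.01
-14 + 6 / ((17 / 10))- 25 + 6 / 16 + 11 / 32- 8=-23257/544 = -42.75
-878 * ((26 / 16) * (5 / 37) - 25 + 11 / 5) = 14670941/740 = 19825.60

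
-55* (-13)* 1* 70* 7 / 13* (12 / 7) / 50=924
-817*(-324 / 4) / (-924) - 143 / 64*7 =-87.26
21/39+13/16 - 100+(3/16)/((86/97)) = -1760851/17888 = -98.44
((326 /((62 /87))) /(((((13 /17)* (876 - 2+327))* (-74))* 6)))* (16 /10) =-160718/89540555 = 0.00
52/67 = 0.78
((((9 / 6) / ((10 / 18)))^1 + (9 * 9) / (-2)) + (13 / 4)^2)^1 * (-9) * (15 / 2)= 58833/32 = 1838.53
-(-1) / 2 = 1/2 = 0.50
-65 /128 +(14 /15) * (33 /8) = 2139/640 = 3.34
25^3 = 15625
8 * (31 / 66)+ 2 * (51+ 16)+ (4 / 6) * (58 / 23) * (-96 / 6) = 84142/759 = 110.86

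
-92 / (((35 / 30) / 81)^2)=-21730032/49 = -443470.04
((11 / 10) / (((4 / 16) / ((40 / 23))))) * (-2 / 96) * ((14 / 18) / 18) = -77/11178 = -0.01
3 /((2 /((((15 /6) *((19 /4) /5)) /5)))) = 57/80 = 0.71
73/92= 0.79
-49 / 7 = -7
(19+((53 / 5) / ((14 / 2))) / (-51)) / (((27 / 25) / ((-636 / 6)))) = -17946860/9639 = -1861.90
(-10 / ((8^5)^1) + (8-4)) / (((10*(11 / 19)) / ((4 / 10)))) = 1245089/4505600 = 0.28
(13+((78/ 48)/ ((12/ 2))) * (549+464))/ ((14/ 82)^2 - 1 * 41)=-7.01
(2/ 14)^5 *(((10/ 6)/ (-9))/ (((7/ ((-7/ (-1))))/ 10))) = -50/453789 = 0.00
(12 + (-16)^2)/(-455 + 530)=268/75 = 3.57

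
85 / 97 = 0.88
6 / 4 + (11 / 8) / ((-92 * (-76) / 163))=85697/55936 = 1.53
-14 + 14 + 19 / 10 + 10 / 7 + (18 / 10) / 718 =3.33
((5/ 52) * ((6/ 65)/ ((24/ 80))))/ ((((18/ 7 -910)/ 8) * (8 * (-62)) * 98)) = 5/931787584 = 0.00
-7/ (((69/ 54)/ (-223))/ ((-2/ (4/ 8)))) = -112392/23 = -4886.61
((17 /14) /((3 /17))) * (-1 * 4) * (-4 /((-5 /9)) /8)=-867/35 = -24.77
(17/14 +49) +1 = 717/14 = 51.21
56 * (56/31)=3136/31 = 101.16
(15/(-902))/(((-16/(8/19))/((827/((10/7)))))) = 17367/68552 = 0.25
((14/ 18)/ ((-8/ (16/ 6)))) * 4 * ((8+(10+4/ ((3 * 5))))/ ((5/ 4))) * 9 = -30688/225 = -136.39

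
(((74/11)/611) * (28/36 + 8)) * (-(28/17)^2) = -4583264/17481321 = -0.26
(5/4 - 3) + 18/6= 5/4 = 1.25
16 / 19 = 0.84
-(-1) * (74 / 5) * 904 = 66896/5 = 13379.20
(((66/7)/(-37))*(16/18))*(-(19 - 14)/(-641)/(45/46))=-8096/4482513 = 0.00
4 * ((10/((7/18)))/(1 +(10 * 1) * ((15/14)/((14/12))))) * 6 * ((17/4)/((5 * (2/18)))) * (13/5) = 3007368/2495 = 1205.36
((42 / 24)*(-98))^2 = 117649/4 = 29412.25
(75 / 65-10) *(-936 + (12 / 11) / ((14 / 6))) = 8284140/1001 = 8275.86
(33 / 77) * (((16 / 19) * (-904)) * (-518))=3211008/19 = 169000.42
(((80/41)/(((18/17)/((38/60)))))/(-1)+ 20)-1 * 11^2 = -113099/1107 = -102.17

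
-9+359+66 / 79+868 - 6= 95814/79 = 1212.84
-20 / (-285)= 4/57 = 0.07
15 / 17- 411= -6972/17 = -410.12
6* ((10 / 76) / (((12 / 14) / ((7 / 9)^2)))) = 1715/3078 = 0.56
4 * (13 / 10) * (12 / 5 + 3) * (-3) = -2106/25 = -84.24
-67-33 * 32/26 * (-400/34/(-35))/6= -107169/1547 = -69.28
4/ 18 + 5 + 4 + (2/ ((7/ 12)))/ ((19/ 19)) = 797/63 = 12.65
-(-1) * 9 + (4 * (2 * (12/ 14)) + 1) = 16.86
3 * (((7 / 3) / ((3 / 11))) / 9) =77/27 = 2.85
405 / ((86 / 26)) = 5265/43 = 122.44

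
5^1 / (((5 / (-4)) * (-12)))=1/3 = 0.33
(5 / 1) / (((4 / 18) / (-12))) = -270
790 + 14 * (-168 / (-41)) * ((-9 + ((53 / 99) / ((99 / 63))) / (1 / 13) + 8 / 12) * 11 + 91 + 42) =8058230/1353 = 5955.82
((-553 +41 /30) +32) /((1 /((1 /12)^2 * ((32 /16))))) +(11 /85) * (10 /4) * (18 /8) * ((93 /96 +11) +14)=6866107/587520 = 11.69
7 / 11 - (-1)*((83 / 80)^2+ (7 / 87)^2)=916112051/532857600 = 1.72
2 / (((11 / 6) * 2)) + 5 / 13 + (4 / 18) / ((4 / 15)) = 1513/858 = 1.76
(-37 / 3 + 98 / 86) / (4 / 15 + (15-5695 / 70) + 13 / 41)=4144280/24351287 = 0.17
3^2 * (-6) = -54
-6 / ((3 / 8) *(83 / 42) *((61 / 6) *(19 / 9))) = -36288/96197 = -0.38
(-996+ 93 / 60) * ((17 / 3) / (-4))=338113/240 = 1408.80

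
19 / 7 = 2.71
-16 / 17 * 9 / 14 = -72/119 = -0.61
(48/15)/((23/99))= 1584/115 = 13.77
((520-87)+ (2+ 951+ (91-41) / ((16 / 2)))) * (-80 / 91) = -111380/91 = -1223.96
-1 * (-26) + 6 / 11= 292/11 = 26.55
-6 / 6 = -1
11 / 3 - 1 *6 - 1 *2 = -13/3 = -4.33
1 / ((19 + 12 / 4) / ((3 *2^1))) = 3/11 = 0.27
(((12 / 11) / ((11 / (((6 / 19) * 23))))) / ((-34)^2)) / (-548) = -207/182048614 = 0.00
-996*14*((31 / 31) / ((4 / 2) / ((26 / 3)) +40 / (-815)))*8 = -33768384/55 = -613970.62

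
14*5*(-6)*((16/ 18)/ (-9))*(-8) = -8960/27 = -331.85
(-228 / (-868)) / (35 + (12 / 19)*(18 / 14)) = 1083/147653 = 0.01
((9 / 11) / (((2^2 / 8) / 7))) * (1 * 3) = 378/11 = 34.36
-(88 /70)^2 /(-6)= 968/3675 = 0.26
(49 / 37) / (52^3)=49/5202496 = 0.00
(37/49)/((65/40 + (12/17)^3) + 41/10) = 7271240/58515653 = 0.12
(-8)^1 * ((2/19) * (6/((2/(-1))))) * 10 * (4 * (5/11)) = 9600/209 = 45.93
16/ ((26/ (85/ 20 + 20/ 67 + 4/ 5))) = 14334/4355 = 3.29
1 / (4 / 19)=19/4 = 4.75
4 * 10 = 40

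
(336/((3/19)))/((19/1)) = 112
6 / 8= 3/4 = 0.75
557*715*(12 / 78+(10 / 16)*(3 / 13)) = 949685/8 = 118710.62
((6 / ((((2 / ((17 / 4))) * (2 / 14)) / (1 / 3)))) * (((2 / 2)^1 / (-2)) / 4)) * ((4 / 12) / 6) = -119/576 = -0.21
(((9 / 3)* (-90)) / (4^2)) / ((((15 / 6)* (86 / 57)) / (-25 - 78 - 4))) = 164673/344 = 478.70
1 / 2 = 0.50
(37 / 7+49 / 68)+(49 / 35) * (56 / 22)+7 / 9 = 2438129/235620 = 10.35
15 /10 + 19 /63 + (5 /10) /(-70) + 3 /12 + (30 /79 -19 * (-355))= 6747.42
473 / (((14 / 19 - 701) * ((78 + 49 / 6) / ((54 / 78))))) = -14706/2709785 = -0.01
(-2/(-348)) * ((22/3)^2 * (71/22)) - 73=-56378/783 = -72.00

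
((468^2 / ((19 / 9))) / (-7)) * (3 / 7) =-5913648/931 = -6351.93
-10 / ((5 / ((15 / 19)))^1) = -30/19 = -1.58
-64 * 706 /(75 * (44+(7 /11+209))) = -248512/104625 = -2.38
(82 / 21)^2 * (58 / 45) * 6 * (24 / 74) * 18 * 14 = 12479744/1295 = 9636.87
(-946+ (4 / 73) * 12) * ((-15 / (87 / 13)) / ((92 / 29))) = 2242825/3358 = 667.91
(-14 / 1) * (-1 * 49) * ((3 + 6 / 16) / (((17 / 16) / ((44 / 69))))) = 543312/391 = 1389.54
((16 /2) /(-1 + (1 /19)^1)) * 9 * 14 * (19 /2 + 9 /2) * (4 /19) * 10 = -31360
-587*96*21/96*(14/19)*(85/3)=-4889710/19 = -257353.16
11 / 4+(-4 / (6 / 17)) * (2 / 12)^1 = 0.86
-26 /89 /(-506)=13/22517 = 0.00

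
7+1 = 8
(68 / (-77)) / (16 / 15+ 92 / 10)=-510/5929 = -0.09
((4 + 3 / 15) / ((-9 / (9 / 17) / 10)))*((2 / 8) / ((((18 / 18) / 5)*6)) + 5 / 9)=-385/204 = -1.89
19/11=1.73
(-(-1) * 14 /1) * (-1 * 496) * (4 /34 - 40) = 4708032/17 = 276943.06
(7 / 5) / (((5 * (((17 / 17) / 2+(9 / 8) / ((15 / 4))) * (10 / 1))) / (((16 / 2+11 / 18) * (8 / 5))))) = 217/450 = 0.48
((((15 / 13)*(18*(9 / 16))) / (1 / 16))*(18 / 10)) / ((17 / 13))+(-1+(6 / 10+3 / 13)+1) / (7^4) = 682629228/2653105 = 257.29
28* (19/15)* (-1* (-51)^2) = -461244/5 = -92248.80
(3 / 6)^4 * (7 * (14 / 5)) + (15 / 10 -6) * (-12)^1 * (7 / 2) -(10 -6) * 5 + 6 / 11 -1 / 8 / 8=601057/3520 = 170.75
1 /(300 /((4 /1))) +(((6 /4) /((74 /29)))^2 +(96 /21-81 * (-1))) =988164253/11499600 = 85.93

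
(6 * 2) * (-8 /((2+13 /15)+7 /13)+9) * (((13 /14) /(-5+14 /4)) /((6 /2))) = -9568/581 = -16.47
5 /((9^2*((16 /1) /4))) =5/324 = 0.02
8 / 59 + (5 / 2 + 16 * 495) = 934871/118 = 7922.64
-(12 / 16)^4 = -81/256 = -0.32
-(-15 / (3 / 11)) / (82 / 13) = 715/82 = 8.72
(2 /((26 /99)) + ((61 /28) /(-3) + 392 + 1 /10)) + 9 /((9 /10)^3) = 60638987/147420 = 411.33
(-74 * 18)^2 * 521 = 924370704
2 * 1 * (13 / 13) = 2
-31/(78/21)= -217/26 = -8.35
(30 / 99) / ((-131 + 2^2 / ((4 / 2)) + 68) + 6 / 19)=-190/38049 = 0.00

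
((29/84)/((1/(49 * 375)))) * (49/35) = 35525/4 = 8881.25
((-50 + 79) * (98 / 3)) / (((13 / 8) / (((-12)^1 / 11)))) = -90944/143 = -635.97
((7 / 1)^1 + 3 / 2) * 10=85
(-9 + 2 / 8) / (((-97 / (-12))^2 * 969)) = -420/3039107 = 0.00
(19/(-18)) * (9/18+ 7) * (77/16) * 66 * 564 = -11345565/8 = -1418195.62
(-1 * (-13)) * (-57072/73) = -741936/73 = -10163.51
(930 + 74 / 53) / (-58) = -24682/1537 = -16.06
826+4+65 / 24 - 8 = 19793/24 = 824.71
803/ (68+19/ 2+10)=1606/175 = 9.18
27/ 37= 0.73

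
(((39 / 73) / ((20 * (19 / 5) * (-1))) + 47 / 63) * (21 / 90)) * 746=96345527/748980 = 128.64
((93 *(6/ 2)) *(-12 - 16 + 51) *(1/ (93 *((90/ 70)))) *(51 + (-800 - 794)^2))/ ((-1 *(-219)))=409082807/657 = 622652.67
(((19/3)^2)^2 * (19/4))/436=2476099/141264 = 17.53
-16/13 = -1.23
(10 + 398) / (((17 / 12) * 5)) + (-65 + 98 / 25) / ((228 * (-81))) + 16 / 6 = 9275549/153900 = 60.27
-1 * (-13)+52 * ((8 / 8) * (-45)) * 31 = -72527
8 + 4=12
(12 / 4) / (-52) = -3/52 = -0.06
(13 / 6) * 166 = 1079/3 = 359.67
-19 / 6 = -3.17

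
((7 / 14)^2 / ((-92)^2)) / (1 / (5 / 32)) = 5/1083392 = 0.00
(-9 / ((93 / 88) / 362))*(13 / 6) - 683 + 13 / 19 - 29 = -7390.80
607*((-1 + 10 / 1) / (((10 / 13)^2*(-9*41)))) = -102583/4100 = -25.02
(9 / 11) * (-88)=-72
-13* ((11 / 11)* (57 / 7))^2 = -42237/49 = -861.98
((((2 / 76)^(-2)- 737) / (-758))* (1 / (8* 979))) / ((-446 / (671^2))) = 28938217/240704416 = 0.12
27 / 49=0.55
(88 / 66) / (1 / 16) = 64/3 = 21.33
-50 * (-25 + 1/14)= 8725/7 = 1246.43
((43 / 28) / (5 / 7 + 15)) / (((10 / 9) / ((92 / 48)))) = 2967/17600 = 0.17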